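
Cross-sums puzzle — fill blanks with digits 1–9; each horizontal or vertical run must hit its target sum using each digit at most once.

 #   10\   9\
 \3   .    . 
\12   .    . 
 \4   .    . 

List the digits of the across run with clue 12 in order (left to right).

3 in 2 cells must be {1,2}; 4 in 2 cells must be {1,3}.
Nothing is forced directly, so branch on R3C1, whose candidates are 1 or 3. If R3C1 = 3: that forces R2C1 = 5, after which R2C2 would have to be in {7} for the 12 across but in {1,2,3,4,5,6} for the 9 down — contradiction. So R3C1 = 1.
Given what's placed, R1C1 must be 2 to fit the 3 across and 10 down.
R1C2 = 3 − 2 = 1 completes the 3 across.
R2C1 = 10 − 3 = 7 completes the 10 down.
R2C2 = 12 − 7 = 5 completes the 12 across.
R3C2 = 4 − 1 = 3 completes the 4 across.

7 5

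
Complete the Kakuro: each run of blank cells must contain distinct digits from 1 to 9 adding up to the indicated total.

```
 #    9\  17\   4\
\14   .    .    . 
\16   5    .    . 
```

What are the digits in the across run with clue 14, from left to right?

17 in 2 cells must be {8,9}; 4 in 2 cells must be {1,3}.
R1C1 = 9 − 5 = 4 completes the 9 down.
Given what's placed, R2C3 must be 3 to fit the 16 across and 4 down.
R1C3 = 4 − 3 = 1 completes the 4 down.
R2C2 = 16 − 8 = 8 completes the 16 across.
R1C2 = 14 − 5 = 9 completes the 14 across.

4, 9, 1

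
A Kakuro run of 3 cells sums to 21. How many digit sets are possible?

3

3 distinct digits from 1–9 sum between 6 and 24.
Enumerating: {4,8,9}, {5,7,9}, {6,7,8}.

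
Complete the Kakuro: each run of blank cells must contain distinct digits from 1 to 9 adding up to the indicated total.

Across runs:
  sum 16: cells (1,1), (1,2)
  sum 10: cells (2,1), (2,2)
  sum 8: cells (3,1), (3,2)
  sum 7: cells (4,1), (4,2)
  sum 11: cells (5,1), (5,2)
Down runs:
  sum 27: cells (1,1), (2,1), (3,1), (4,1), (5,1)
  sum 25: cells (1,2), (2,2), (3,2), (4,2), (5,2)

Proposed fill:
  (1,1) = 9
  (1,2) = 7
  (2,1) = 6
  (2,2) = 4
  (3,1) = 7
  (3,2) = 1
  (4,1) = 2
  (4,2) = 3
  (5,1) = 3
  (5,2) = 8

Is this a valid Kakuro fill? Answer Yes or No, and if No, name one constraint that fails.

No — the down run (1,2)–(5,2) sums to 23, not 25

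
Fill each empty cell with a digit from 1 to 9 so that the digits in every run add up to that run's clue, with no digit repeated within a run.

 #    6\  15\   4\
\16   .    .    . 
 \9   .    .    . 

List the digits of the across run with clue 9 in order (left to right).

2 6 1

4 in 2 cells must be {1,3}.
The 9 across and the 15 down share only 6, so R2C2 = 6.
Given what's placed, R2C3 must be 1 to fit the 9 across and 4 down.
R1C2 = 15 − 6 = 9 completes the 15 down.
R1C3 = 4 − 1 = 3 completes the 4 down.
R2C1 = 9 − 7 = 2 completes the 9 across.
R1C1 = 16 − 12 = 4 completes the 16 across.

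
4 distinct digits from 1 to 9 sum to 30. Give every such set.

4 distinct digits from 1–9 sum between 10 and 30.
Only one set works: {6,7,8,9}.

{6,7,8,9}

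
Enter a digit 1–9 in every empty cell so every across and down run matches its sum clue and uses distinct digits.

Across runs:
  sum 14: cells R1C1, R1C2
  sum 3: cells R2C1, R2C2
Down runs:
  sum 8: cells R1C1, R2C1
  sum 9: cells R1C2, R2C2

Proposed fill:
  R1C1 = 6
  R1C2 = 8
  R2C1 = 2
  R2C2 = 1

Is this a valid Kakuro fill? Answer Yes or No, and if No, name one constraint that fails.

Across: 6+8=14; 2+1=3. Down: 6+2=8; 8+1=9. No digit repeats within any run.

Yes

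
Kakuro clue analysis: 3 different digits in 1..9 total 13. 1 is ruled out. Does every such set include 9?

No

Counterexample: {2,3,8} sums to 13 under that restriction without using 9.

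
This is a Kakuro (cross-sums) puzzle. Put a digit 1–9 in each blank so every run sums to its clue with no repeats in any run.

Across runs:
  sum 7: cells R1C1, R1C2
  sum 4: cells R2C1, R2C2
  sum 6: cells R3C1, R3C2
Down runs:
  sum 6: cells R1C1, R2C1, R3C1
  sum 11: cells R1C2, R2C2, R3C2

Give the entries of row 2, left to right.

3 1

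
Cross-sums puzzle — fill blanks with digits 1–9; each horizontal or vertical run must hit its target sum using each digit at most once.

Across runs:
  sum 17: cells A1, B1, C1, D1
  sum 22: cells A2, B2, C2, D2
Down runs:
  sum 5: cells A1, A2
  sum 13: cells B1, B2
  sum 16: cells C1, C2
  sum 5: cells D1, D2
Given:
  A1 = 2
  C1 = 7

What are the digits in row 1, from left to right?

16 in 2 cells must be {7,9}.
B1 = 5: the only remaining digit allowed by both the 17 across and the 13 down.
D1 = 17 − 14 = 3 completes the 17 across.
A2 = 5 − 2 = 3 completes the 5 down.
B2 = 13 − 5 = 8 completes the 13 down.
C2 = 16 − 7 = 9 completes the 16 down.
D2 = 22 − 20 = 2 completes the 22 across.

2 5 7 3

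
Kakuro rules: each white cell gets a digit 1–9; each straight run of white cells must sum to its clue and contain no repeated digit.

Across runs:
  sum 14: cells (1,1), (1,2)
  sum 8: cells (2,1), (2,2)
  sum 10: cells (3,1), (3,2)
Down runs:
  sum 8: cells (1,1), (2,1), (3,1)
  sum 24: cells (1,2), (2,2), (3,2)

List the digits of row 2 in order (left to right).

1 7

24 in 3 cells must be {7,8,9}.
The 14 across and the 8 down share only 5, so (1,1) = 5.
(1,2) = 14 − 5 = 9 completes the 14 across.
Given what's placed, (2,2) must be 7 to fit the 8 across and 24 down.
(3,2) = 24 − 16 = 8 completes the 24 down.
(2,1) = 8 − 7 = 1 completes the 8 across.
(3,1) = 10 − 8 = 2 completes the 10 across.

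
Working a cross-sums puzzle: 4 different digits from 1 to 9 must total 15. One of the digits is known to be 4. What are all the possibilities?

4 distinct digits from 1–9 sum between 10 and 30.
Keeping only sets containing 4.

{1,2,4,8}; {1,3,4,7}; {2,3,4,6}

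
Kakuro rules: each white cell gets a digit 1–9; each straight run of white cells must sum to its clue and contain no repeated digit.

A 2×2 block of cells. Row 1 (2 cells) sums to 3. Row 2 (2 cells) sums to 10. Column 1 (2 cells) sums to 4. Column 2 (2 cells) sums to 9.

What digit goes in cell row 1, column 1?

1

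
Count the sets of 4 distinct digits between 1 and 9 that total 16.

4 distinct digits from 1–9 sum between 10 and 30.

8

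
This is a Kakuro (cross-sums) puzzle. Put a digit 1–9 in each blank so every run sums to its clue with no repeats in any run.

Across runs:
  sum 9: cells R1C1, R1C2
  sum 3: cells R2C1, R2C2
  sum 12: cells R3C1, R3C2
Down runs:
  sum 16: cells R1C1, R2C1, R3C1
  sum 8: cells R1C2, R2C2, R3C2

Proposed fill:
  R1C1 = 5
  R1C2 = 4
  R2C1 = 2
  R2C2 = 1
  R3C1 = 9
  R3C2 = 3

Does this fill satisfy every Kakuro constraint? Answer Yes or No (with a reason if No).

Across: 5+4=9; 2+1=3; 9+3=12. Down: 5+2+9=16; 4+1+3=8. No digit repeats within any run.

Yes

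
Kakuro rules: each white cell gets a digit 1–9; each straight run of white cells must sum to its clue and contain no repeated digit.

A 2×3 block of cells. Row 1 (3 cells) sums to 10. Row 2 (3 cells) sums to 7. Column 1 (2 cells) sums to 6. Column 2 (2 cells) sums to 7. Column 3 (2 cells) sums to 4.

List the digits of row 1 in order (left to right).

7 in 3 cells must be {1,2,4}; 4 in 2 cells must be {1,3}.
The 7 across and the 4 down share only 1, so (2,3) = 1.
(1,3) = 4 − 1 = 3 completes the 4 down.
Nothing is forced directly, so branch on (2,1), whose candidates are 2 or 4. If (2,1) = 2: then (1,1) would have to be in {1,2,5,6} for the 10 across but in {4} for the 6 down — contradiction. So (2,1) = 4.
(1,1) = 6 − 4 = 2 completes the 6 down.
(1,2) = 10 − 5 = 5 completes the 10 across.
(2,2) = 7 − 5 = 2 completes the 7 across.

2, 5, 3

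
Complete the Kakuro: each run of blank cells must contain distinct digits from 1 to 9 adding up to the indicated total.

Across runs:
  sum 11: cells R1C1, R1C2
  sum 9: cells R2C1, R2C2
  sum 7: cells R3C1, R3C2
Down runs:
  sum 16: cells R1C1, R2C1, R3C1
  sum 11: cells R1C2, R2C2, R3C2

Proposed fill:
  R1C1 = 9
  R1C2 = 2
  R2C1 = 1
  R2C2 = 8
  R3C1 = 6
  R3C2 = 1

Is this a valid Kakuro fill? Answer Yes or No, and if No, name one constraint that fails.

Across: 9+2=11; 1+8=9; 6+1=7. Down: 9+1+6=16; 2+8+1=11. No digit repeats within any run.

Yes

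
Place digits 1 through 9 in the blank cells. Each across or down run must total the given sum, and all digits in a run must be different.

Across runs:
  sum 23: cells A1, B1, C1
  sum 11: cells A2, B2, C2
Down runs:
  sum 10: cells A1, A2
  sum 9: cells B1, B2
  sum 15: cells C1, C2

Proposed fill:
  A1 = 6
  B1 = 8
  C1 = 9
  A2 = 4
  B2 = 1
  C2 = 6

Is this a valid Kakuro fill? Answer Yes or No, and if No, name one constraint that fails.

Yes

Across: 6+8+9=23; 4+1+6=11. Down: 6+4=10; 8+1=9; 9+6=15. No digit repeats within any run.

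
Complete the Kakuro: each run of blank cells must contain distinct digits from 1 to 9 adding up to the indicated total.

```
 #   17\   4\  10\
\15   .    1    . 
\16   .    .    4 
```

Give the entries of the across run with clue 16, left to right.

17 in 2 cells must be {8,9}; 4 in 2 cells must be {1,3}.
R1C3 = 10 − 4 = 6 completes the 10 down.
Given what's placed, R2C1 must be 9 to fit the 16 across and 17 down.
R2C2 = 16 − 13 = 3 completes the 16 across.
R1C1 = 15 − 7 = 8 completes the 15 across.

9 3 4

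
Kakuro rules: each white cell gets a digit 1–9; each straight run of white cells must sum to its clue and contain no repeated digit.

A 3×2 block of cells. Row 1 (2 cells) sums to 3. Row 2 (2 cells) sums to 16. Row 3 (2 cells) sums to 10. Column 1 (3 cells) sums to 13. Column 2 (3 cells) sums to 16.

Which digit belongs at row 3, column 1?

4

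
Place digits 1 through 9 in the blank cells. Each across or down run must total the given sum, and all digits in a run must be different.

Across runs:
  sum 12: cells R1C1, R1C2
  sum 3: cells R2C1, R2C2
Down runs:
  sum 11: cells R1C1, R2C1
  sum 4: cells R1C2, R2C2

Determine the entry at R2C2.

1

3 in 2 cells must be {1,2}; 4 in 2 cells must be {1,3}.
The 12 across and the 4 down share only 3, so R1C2 = 3.
The 3 across and the 11 down share only 2, so R2C1 = 2.
R2C2 = 3 − 2 = 1 completes the 3 across.
R1C1 = 12 − 3 = 9 completes the 12 across.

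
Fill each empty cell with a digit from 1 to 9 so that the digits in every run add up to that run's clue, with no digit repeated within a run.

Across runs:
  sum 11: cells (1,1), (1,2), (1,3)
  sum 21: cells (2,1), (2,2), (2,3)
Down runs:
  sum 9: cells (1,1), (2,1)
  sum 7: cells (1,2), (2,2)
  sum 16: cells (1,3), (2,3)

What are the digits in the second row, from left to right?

8 4 9

16 in 2 cells must be {7,9}.
The 11 across and the 16 down share only 7, so (1,3) = 7.
(2,3) = 16 − 7 = 9 completes the 16 down.
Nothing is forced directly, so branch on (2,2), whose candidates are 4 or 5. If (2,2) = 5: then (1,2) would have to be in {1,3} for the 11 across but in {2} for the 7 down — contradiction. So (2,2) = 4.
(1,2) = 7 − 4 = 3 completes the 7 down.
(2,1) = 21 − 13 = 8 completes the 21 across.
(1,1) = 11 − 10 = 1 completes the 11 across.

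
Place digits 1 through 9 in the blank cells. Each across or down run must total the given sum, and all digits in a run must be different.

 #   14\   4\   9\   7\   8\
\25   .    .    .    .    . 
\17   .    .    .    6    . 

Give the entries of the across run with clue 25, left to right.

9, 3, 7, 1, 5

4 in 2 cells must be {1,3}.
R1C4 = 7 − 6 = 1 completes the 7 down.
Given what's placed, R2C1 must be 5 to fit the 17 across and 14 down.
R1C1 = 14 − 5 = 9 completes the 14 down.
R1C2 = 3: the only remaining digit allowed by both the 25 across and the 4 down.
R2C2 = 4 − 3 = 1 completes the 4 down.
Nothing is forced directly, so branch on R2C3, whose candidates are 2 or 3. If R2C3 = 3: then R1C3 would have to be in {4,5,7,8} for the 25 across but in {6} for the 9 down — contradiction. So R2C3 = 2.
R1C3 = 9 − 2 = 7 completes the 9 down.
R1C5 = 25 − 20 = 5 completes the 25 across.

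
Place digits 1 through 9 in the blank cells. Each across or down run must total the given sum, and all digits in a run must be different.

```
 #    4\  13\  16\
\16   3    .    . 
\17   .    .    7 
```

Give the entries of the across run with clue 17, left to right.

1 9 7

4 in 2 cells must be {1,3}; 16 in 2 cells must be {7,9}.
R1C3 = 16 − 7 = 9 completes the 16 down.
R2C1 = 4 − 3 = 1 completes the 4 down.
R2C2 = 17 − 8 = 9 completes the 17 across.
R1C2 = 16 − 12 = 4 completes the 16 across.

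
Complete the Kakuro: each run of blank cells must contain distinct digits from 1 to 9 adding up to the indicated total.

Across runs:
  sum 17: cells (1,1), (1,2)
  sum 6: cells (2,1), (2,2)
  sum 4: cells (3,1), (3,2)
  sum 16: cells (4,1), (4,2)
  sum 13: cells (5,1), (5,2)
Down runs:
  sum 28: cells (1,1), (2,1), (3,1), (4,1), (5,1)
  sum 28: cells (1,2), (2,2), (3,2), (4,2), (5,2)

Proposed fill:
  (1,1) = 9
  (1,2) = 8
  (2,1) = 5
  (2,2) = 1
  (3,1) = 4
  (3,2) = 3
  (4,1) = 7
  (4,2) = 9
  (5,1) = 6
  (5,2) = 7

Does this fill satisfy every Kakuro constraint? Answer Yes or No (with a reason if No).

No — the across run (3,1)–(3,2) sums to 7, not 4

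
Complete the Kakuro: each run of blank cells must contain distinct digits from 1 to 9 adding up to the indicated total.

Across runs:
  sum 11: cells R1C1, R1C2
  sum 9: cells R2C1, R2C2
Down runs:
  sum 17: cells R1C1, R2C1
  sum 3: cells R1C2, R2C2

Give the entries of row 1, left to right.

17 in 2 cells must be {8,9}; 3 in 2 cells must be {1,2}.
The 11 across and the 3 down share only 2, so R1C2 = 2.
The 9 across and the 17 down share only 8, so R2C1 = 8.
R2C2 = 9 − 8 = 1 completes the 9 across.
R1C1 = 11 − 2 = 9 completes the 11 across.

9 2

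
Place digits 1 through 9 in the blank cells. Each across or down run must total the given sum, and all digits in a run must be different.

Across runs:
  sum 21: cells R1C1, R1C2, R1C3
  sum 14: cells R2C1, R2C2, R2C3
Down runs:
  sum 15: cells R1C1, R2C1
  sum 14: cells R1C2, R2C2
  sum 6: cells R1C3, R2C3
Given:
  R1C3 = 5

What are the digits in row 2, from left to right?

8 5 1

Given what's placed, R1C2 must be 9 to fit the 21 across and 14 down.
R2C2 = 14 − 9 = 5 completes the 14 down.
R2C3 = 6 − 5 = 1 completes the 6 down.
R1C1 = 21 − 14 = 7 completes the 21 across.
R2C1 = 14 − 6 = 8 completes the 14 across.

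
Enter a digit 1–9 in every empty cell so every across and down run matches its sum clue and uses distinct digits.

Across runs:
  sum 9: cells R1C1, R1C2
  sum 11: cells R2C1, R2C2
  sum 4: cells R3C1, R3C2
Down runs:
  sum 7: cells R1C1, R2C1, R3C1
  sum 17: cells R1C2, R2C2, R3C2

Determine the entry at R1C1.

4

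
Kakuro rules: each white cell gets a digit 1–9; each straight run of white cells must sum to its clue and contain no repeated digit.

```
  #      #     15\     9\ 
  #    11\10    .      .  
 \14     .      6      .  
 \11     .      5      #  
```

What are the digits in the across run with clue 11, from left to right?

R1C2 = 15 − 11 = 4 completes the 15 down.
R1C3 = 10 − 4 = 6 completes the 10 across.
R2C3 = 9 − 6 = 3 completes the 9 down.
R3C1 = 11 − 5 = 6 completes the 11 across.
R2C1 = 14 − 9 = 5 completes the 14 across.

6 5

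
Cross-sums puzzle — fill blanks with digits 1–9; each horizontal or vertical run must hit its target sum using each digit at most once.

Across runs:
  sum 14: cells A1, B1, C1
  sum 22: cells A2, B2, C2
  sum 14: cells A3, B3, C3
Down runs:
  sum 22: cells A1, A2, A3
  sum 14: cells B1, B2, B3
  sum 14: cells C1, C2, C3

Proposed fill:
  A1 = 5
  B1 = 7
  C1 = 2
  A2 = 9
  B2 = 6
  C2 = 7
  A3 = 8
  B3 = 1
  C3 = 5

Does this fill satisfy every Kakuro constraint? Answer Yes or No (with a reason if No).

Yes

Across: 5+7+2=14; 9+6+7=22; 8+1+5=14. Down: 5+9+8=22; 7+6+1=14; 2+7+5=14. No digit repeats within any run.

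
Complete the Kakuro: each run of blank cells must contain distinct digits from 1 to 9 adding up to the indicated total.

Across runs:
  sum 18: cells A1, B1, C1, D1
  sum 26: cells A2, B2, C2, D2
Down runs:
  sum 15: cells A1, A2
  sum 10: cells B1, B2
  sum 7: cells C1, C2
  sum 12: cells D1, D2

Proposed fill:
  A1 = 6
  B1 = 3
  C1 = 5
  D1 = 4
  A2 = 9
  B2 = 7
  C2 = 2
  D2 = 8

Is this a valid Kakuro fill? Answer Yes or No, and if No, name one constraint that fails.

Across: 6+3+5+4=18; 9+7+2+8=26. Down: 6+9=15; 3+7=10; 5+2=7; 4+8=12. No digit repeats within any run.

Yes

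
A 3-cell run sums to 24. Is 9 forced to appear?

Yes

The only way to make 24 from 3 distinct digits is {7,8,9}, which contains 9.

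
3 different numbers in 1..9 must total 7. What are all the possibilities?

3 distinct digits from 1–9 sum between 6 and 24.
Only one set works: {1,2,4}.

{1,2,4}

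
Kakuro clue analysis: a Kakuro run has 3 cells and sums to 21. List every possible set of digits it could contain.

{4,8,9}; {5,7,9}; {6,7,8}

3 distinct digits from 1–9 sum between 6 and 24.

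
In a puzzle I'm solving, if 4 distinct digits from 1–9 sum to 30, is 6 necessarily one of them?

The only way to make 30 from 4 distinct digits is {6,7,8,9}, which contains 6.

Yes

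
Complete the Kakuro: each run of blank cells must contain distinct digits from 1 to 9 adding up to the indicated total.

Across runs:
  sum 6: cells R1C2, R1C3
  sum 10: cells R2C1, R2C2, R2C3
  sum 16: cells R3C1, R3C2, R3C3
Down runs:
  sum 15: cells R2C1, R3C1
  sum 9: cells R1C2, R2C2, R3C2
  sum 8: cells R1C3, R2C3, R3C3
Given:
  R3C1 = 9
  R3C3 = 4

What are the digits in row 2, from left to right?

Given what's placed, R1C3 must be 1 to fit the 6 across and 8 down.
R2C1 = 15 − 9 = 6 completes the 15 down.
R2C3 = 8 − 5 = 3 completes the 8 down.
R3C2 = 16 − 13 = 3 completes the 16 across.
R1C2 = 6 − 1 = 5 completes the 6 across.
R2C2 = 10 − 9 = 1 completes the 10 across.

6 1 3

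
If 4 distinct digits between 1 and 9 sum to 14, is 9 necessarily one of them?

Counterexample: {1,2,3,8} sums to 14 without using 9.

No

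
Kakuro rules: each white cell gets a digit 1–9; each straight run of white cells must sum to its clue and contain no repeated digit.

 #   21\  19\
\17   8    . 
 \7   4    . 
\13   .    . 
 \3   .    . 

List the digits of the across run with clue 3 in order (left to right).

2, 1

17 in 2 cells must be {8,9}; 3 in 2 cells must be {1,2}.
R1C2 = 17 − 8 = 9 completes the 17 across.
R2C2 = 7 − 4 = 3 completes the 7 across.
R4C1 = 2: the only remaining digit allowed by both the 3 across and the 21 down.
R4C2 = 3 − 2 = 1 completes the 3 across.
R3C1 = 21 − 14 = 7 completes the 21 down.
R3C2 = 13 − 7 = 6 completes the 13 across.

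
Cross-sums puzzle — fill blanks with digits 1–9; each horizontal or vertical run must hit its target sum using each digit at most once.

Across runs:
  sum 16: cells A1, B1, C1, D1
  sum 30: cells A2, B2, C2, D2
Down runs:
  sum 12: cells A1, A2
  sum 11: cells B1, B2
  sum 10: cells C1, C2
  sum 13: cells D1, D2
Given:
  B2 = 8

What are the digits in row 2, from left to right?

30 in 4 cells must be {6,7,8,9}.
B1 = 11 − 8 = 3 completes the 11 down.
No cell is forced outright now. A2 can only be 7 or 9 (the digits allowed by both its 30 across and its 12 down). If A2 = 9: then A1 would have to be in {1,2,4,5,6,7,8} for the 16 across but in {3} for the 12 down — contradiction. So A2 = 7.
A1 = 12 − 7 = 5 completes the 12 down.
No cell is forced outright now. C2 can only be 6 or 9 (the digits allowed by both its 30 across and its 10 down). If C2 = 6: then C1 would have to be in {1,2,6,7} for the 16 across but in {4} for the 10 down — contradiction. So C2 = 9.
C1 = 10 − 9 = 1 completes the 10 down.
D1 = 16 − 9 = 7 completes the 16 across.
D2 = 30 − 24 = 6 completes the 30 across.

7, 8, 9, 6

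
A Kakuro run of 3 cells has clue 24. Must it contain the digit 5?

No

The only way to make 24 from 3 distinct digits is {7,8,9}, which does not contain 5.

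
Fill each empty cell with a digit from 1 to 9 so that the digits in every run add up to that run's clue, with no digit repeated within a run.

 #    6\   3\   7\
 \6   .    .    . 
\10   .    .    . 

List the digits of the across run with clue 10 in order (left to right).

5 1 4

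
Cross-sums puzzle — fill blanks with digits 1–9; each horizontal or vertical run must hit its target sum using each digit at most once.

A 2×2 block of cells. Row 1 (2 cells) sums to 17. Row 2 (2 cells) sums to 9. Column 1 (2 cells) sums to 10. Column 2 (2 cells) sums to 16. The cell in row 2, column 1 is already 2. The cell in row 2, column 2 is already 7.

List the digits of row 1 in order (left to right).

8, 9

17 in 2 cells must be {8,9}; 16 in 2 cells must be {7,9}.
(1,1) = 10 − 2 = 8 completes the 10 down.
(1,2) = 17 − 8 = 9 completes the 17 across.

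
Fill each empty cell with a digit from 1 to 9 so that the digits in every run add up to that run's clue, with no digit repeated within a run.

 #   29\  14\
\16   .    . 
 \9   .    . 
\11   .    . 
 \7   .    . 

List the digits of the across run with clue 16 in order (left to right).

16 in 2 cells must be {7,9}; 29 in 4 cells must be {5,7,8,9}.
Only 7 fits R1C2 under both its across sum 16 and down sum 14.
The 7 across and the 29 down share only 5, so R4C1 = 5.
R4C2 = 7 − 5 = 2 completes the 7 across.
R1C1 = 16 − 7 = 9 completes the 16 across.

9 7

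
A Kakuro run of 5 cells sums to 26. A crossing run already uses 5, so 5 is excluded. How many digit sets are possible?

5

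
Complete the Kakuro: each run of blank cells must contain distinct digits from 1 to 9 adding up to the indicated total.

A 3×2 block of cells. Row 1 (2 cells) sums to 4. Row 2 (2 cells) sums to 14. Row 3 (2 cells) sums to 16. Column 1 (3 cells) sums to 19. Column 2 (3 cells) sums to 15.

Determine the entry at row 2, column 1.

9

4 in 2 cells must be {1,3}; 16 in 2 cells must be {7,9}.
The 4 across and the 19 down share only 3, so (1,1) = 3.
(1,2) = 4 − 3 = 1 completes the 4 across.
Given what's placed, (2,1) must be 9 to fit the 14 across and 19 down.
(2,2) = 14 − 9 = 5 completes the 14 across.
(3,1) = 19 − 12 = 7 completes the 19 down.
(3,2) = 16 − 7 = 9 completes the 16 across.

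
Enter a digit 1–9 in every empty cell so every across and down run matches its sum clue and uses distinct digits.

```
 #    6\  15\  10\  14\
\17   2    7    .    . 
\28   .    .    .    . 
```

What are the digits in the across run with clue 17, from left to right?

Given what's placed, R1C3 must be 3 to fit the 17 across and 10 down.
R1C4 = 17 − 12 = 5 completes the 17 across.
R2C1 = 6 − 2 = 4 completes the 6 down.
R2C2 = 15 − 7 = 8 completes the 15 down.
R2C3 = 10 − 3 = 7 completes the 10 down.
R2C4 = 28 − 19 = 9 completes the 28 across.

2 7 3 5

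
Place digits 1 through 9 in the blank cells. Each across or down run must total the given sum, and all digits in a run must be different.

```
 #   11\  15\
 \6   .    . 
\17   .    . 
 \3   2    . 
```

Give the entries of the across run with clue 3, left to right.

2 1

17 in 2 cells must be {8,9}; 3 in 2 cells must be {1,2}.
Given what's placed, R2C1 must be 8 to fit the 17 across and 11 down.
R2C2 = 17 − 8 = 9 completes the 17 across.
R3C2 = 3 − 2 = 1 completes the 3 across.
R1C1 = 11 − 10 = 1 completes the 11 down.
R1C2 = 6 − 1 = 5 completes the 6 across.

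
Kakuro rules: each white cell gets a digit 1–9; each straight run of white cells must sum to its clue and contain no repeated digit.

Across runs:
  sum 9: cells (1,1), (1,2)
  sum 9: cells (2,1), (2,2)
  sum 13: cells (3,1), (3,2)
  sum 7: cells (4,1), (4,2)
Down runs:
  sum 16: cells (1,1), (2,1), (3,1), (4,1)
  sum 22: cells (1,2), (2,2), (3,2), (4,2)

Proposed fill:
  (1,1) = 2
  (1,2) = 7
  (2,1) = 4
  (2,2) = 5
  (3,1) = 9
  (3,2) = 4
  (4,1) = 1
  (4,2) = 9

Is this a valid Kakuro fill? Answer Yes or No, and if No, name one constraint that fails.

No — the down run (1,2)–(4,2) sums to 25, not 22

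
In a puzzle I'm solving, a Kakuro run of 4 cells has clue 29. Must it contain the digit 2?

No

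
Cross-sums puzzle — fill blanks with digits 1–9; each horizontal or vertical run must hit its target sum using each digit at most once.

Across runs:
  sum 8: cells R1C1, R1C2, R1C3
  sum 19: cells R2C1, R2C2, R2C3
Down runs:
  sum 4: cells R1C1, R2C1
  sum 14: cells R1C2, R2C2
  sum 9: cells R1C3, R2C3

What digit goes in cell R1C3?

2

4 in 2 cells must be {1,3}.
The 8 across and the 14 down share only 5, so R1C2 = 5.
The 19 across and the 4 down share only 3, so R2C1 = 3.
R2C2 = 14 − 5 = 9 completes the 14 down.
R2C3 = 19 − 12 = 7 completes the 19 across.
R1C1 = 4 − 3 = 1 completes the 4 down.
R1C3 = 8 − 6 = 2 completes the 8 across.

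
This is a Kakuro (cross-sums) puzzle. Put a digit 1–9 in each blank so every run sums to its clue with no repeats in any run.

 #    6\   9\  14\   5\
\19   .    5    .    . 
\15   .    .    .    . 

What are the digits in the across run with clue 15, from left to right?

2, 4, 6, 3

R2C2 = 9 − 5 = 4 completes the 9 down.
No cell is forced outright now. R2C1 can only be 1 or 2 (the digits allowed by both its 15 across and its 6 down). If R2C1 = 1: then R1C1 would have to be in {1,2,3,4,6,7,8,9} for the 19 across but in {5} for the 6 down — contradiction. So R2C1 = 2.
R1C1 = 6 − 2 = 4 completes the 6 down.
Nothing is forced directly, so branch on R2C3, whose candidates are 6 or 8. If R2C3 = 8: then R1C3 would have to be in {1,2,3,7,8,9} for the 19 across but in {6} for the 14 down — contradiction. So R2C3 = 6.
R1C3 = 14 − 6 = 8 completes the 14 down.
R1C4 = 19 − 17 = 2 completes the 19 across.
R2C4 = 15 − 12 = 3 completes the 15 across.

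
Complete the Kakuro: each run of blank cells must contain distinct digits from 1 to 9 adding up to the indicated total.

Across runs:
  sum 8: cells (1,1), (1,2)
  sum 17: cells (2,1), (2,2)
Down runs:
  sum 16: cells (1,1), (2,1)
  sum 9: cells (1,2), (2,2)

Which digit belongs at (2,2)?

17 in 2 cells must be {8,9}; 16 in 2 cells must be {7,9}.
The 8 across and the 16 down share only 7, so (1,1) = 7.
(1,2) = 8 − 7 = 1 completes the 8 across.
(2,1) = 16 − 7 = 9 completes the 16 down.
(2,2) = 17 − 9 = 8 completes the 17 across.

8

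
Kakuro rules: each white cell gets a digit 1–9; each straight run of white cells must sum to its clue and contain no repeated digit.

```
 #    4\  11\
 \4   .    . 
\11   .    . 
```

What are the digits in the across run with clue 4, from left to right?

4 in 2 cells must be {1,3}.
The 4 across and the 11 down share only 3, so R1C2 = 3.
The 11 across and the 4 down share only 3, so R2C1 = 3.
R2C2 = 11 − 3 = 8 completes the 11 across.
R1C1 = 4 − 3 = 1 completes the 4 across.

1, 3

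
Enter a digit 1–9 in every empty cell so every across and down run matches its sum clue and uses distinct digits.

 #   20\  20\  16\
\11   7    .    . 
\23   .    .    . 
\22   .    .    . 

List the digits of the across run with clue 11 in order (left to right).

23 in 3 cells must be {6,8,9}.
R1C2 = 3: the only remaining digit allowed by both the 11 across and the 20 down.
R1C3 = 11 − 10 = 1 completes the 11 across.

7 3 1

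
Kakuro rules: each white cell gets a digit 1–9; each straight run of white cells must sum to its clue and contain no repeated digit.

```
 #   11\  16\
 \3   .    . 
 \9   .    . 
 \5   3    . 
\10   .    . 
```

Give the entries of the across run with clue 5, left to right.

3 2

3 in 2 cells must be {1,2}; 11 in 4 cells must be {1,2,3,5}.
R3C2 = 5 − 3 = 2 completes the 5 across.
R1C2 = 1: the only remaining digit allowed by both the 3 across and the 16 down.
R1C1 = 3 − 1 = 2 completes the 3 across.
Given what's placed, R4C1 must be 1 to fit the 10 across and 11 down.
R4C2 = 10 − 1 = 9 completes the 10 across.
R2C1 = 11 − 6 = 5 completes the 11 down.
R2C2 = 9 − 5 = 4 completes the 9 across.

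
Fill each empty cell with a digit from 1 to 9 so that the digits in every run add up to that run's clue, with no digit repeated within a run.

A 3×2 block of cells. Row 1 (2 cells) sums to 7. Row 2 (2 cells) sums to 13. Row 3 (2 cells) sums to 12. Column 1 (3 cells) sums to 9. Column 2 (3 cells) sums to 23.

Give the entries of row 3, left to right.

23 in 3 cells must be {6,8,9}.
The 7 across and the 23 down share only 6, so (1,2) = 6.
(1,1) = 7 − 6 = 1 completes the 7 across.
Nothing is forced directly, so branch on (2,1), whose candidates are 5 or 6. If (2,1) = 6: then (2,2) would have to be in {7} for the 13 across but in {8,9} for the 23 down — contradiction. So (2,1) = 5.
(2,2) = 13 − 5 = 8 completes the 13 across.
(3,1) = 9 − 6 = 3 completes the 9 down.
(3,2) = 12 − 3 = 9 completes the 12 across.

3, 9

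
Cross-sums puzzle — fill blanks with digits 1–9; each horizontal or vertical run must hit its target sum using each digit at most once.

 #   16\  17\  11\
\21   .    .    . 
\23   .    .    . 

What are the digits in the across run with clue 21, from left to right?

23 in 3 cells must be {6,8,9}; 16 in 2 cells must be {7,9}; 17 in 2 cells must be {8,9}.
The 23 across and the 16 down share only 9, so R2C1 = 9.
Given what's placed, R2C2 must be 8 to fit the 23 across and 17 down.
R2C3 = 23 − 17 = 6 completes the 23 across.
R1C1 = 16 − 9 = 7 completes the 16 down.
R1C2 = 17 − 8 = 9 completes the 17 down.
R1C3 = 21 − 16 = 5 completes the 21 across.

7, 9, 5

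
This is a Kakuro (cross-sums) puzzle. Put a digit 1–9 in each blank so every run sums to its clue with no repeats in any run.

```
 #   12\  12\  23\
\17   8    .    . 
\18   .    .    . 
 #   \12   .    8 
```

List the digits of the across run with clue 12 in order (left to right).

23 in 3 cells must be {6,8,9}.
Given what's placed, R1C3 must be 6 to fit the 17 across and 23 down.
R2C1 = 12 − 8 = 4 completes the 12 down.
R2C3 = 23 − 14 = 9 completes the 23 down.
R3C2 = 12 − 8 = 4 completes the 12 across.
R1C2 = 17 − 14 = 3 completes the 17 across.
R2C2 = 18 − 13 = 5 completes the 18 across.

4 8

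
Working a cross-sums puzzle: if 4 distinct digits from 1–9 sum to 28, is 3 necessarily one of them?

No

Counterexample: {4,7,8,9} sums to 28 without using 3.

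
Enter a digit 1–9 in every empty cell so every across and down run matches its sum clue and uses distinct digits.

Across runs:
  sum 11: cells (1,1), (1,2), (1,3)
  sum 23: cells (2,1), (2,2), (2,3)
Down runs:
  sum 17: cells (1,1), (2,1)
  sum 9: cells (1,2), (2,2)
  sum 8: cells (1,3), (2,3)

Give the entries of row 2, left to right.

23 in 3 cells must be {6,8,9}; 17 in 2 cells must be {8,9}.
The 11 across and the 17 down share only 8, so (1,1) = 8.
(2,1) = 17 − 8 = 9 completes the 17 down.
Given what's placed, (2,3) must be 6 to fit the 23 across and 8 down.
(1,3) = 8 − 6 = 2 completes the 8 down.
(2,2) = 23 − 15 = 8 completes the 23 across.
(1,2) = 11 − 10 = 1 completes the 11 across.

9, 8, 6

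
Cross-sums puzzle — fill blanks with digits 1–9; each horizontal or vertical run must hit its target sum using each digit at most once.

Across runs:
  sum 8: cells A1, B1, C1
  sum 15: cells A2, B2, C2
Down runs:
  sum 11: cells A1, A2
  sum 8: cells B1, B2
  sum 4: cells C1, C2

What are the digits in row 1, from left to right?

4 3 1

4 in 2 cells must be {1,3}.
Nothing is forced directly, so branch on C1, whose candidates are 1 or 3. If C1 = 3: that forces A1 = 4, B1 = 1, A2 = 7, after which B2 would have to be in {2,3,5,6} for the 15 across but in {7} for the 8 down — contradiction. So C1 = 1.
C2 = 4 − 1 = 3 completes the 4 down.
Nothing is forced directly, so branch on B2, whose candidates are 5 or 7. If B2 = 7: then B1 would have to be in {2,3,4,5} for the 8 across but in {1} for the 8 down — contradiction. So B2 = 5.
B1 = 8 − 5 = 3 completes the 8 down.
A2 = 15 − 8 = 7 completes the 15 across.
A1 = 8 − 4 = 4 completes the 8 across.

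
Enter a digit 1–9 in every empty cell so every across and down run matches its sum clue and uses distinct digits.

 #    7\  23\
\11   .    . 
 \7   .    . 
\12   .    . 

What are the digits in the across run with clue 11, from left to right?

7 in 3 cells must be {1,2,4}; 23 in 3 cells must be {6,8,9}.
The 7 across and the 23 down share only 6, so R2C2 = 6.
The 12 across and the 7 down share only 4, so R3C1 = 4.
R3C2 = 12 − 4 = 8 completes the 12 across.
R1C1 = 2: the only remaining digit allowed by both the 11 across and the 7 down.
R1C2 = 11 − 2 = 9 completes the 11 across.
R2C1 = 7 − 6 = 1 completes the 7 across.

2 9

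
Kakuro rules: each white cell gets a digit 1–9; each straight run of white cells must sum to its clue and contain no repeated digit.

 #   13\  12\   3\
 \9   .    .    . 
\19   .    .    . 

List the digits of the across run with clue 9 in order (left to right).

3 in 2 cells must be {1,2}.
The 19 across and the 3 down share only 2, so R2C3 = 2.
R1C3 = 3 − 2 = 1 completes the 3 down.
Nothing is forced directly, so branch on R1C1, whose candidates are 5 or 6. If R1C1 = 6: then R1C2 would have to be in {2} for the 9 across but in {3,4,5,7,8,9} for the 12 down — contradiction. So R1C1 = 5.
R1C2 = 9 − 6 = 3 completes the 9 across.
R2C1 = 13 − 5 = 8 completes the 13 down.
R2C2 = 19 − 10 = 9 completes the 19 across.

5 3 1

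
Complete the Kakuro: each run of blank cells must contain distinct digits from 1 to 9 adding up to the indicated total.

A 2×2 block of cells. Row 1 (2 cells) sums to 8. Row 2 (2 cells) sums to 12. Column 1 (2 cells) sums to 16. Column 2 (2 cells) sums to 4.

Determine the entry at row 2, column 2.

3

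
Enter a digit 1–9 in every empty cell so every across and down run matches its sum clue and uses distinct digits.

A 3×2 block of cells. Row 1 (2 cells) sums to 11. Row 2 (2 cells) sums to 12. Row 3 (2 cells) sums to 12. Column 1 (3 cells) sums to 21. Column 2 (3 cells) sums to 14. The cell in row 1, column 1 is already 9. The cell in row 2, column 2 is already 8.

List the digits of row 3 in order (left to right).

(1,2) = 11 − 9 = 2 completes the 11 across.
(2,1) = 12 − 8 = 4 completes the 12 across.
(3,1) = 21 − 13 = 8 completes the 21 down.
(3,2) = 12 − 8 = 4 completes the 12 across.

8 4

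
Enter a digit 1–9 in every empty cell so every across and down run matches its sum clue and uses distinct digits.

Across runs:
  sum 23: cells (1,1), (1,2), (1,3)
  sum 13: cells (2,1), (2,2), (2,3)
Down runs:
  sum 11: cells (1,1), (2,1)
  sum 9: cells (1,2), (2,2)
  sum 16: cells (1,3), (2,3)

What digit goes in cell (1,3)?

23 in 3 cells must be {6,8,9}; 16 in 2 cells must be {7,9}.
The 23 across and the 16 down share only 9, so (1,3) = 9.
(2,3) = 16 − 9 = 7 completes the 16 down.
Nothing is forced directly, so branch on (1,1), whose candidates are 6 or 8. If (1,1) = 8: that forces (1,2) = 6, after which (2,1) would have to be in {1,2,4,5} for the 13 across but in {3} for the 11 down — contradiction. So (1,1) = 6.
(1,2) = 23 − 15 = 8 completes the 23 across.
(2,1) = 11 − 6 = 5 completes the 11 down.
(2,2) = 13 − 12 = 1 completes the 13 across.

9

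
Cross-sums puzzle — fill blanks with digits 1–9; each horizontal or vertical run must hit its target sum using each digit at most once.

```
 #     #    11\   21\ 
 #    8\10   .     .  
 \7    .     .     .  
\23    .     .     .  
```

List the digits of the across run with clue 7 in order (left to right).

2, 1, 4

7 in 3 cells must be {1,2,4}; 23 in 3 cells must be {6,8,9}.
Only 4 fits R2C3 under both its across sum 7 and down sum 21.
The 23 across and the 8 down share only 6, so R3C1 = 6.
R3C2 = 8: the only remaining digit allowed by both the 23 across and the 11 down.
R3C3 = 23 − 14 = 9 completes the 23 across.
R1C3 = 21 − 13 = 8 completes the 21 down.
R2C1 = 8 − 6 = 2 completes the 8 down.
R2C2 = 7 − 6 = 1 completes the 7 across.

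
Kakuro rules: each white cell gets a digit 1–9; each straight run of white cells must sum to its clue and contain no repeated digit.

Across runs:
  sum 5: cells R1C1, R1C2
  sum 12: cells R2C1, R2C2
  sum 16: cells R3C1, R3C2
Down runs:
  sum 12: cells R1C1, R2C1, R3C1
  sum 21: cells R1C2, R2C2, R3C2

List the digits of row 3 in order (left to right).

16 in 2 cells must be {7,9}.
The 5 across and the 21 down share only 4, so R1C2 = 4.
Given what's placed, R3C2 must be 9 to fit the 16 across and 21 down.
R1C1 = 5 − 4 = 1 completes the 5 across.
R2C2 = 21 − 13 = 8 completes the 21 down.
R3C1 = 16 − 9 = 7 completes the 16 across.
R2C1 = 12 − 8 = 4 completes the 12 across.

7 9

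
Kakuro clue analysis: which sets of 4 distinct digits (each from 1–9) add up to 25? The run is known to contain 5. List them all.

{3,5,8,9}; {4,5,7,9}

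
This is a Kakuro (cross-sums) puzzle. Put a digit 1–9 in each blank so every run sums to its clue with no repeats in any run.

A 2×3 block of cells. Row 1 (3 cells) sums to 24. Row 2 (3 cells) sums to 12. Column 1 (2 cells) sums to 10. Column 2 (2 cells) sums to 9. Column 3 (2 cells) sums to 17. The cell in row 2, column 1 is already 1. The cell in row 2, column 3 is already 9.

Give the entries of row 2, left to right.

24 in 3 cells must be {7,8,9}; 17 in 2 cells must be {8,9}.
(1,1) = 10 − 1 = 9 completes the 10 down.
(1,3) = 17 − 9 = 8 completes the 17 down.
(2,2) = 12 − 10 = 2 completes the 12 across.
(1,2) = 24 − 17 = 7 completes the 24 across.

1 2 9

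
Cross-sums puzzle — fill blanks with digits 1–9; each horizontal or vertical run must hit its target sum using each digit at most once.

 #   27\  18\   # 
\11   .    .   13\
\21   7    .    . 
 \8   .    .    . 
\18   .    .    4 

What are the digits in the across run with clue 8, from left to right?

3, 4, 1

Nothing is forced directly, so branch on R2C3, whose candidates are 6 or 8. If R2C3 = 6: that forces R2C2 = 8, R3C3 = 3, after which R3C1 would have to be in {1,4} for the 8 across but in {3,5,6,8,9} for the 27 down — contradiction. So R2C3 = 8.
R2C2 = 21 − 15 = 6 completes the 21 across.
R3C3 = 13 − 12 = 1 completes the 13 down.
No cell is forced outright now. R3C1 can only be 3 or 5 (the digits allowed by both its 8 across and its 27 down). If R3C1 = 5: that forces R3C2 = 2, R4C2 = 9, after which R1C2 would have to be in {2,3,4,5,6,7,8,9} for the 11 across but in {1} for the 18 down — contradiction. So R3C1 = 3.
R3C2 = 8 − 4 = 4 completes the 8 across.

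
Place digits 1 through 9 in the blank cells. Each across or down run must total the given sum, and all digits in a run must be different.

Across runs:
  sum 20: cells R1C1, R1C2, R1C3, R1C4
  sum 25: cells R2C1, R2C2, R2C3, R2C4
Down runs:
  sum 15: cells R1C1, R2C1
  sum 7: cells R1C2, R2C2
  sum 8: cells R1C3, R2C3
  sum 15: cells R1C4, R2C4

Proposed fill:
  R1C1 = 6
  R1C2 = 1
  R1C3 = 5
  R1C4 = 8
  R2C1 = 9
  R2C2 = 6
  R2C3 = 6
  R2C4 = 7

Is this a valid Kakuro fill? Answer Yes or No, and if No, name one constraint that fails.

No — the down run R1C3–R2C3 sums to 11, not 8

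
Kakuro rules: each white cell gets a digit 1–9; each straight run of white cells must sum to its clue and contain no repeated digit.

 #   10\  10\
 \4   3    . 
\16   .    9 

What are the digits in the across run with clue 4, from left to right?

3, 1

4 in 2 cells must be {1,3}; 16 in 2 cells must be {7,9}.
R1C2 = 4 − 3 = 1 completes the 4 across.
R2C1 = 16 − 9 = 7 completes the 16 across.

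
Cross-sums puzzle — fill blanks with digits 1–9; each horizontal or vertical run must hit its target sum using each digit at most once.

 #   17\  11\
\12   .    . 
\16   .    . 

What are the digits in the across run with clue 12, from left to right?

16 in 2 cells must be {7,9}; 17 in 2 cells must be {8,9}.
The 16 across and the 17 down share only 9, so R2C1 = 9.
R2C2 = 16 − 9 = 7 completes the 16 across.
R1C1 = 17 − 9 = 8 completes the 17 down.
R1C2 = 12 − 8 = 4 completes the 12 across.

8 4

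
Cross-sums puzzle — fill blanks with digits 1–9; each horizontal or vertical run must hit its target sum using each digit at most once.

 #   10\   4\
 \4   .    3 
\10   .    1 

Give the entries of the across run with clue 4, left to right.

1 3

4 in 2 cells must be {1,3}.
R1C1 = 4 − 3 = 1 completes the 4 across.
R2C1 = 10 − 1 = 9 completes the 10 across.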